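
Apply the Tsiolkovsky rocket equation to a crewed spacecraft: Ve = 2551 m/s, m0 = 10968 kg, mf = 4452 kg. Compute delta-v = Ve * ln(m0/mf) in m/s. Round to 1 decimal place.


Step 1: Mass ratio m0/mf = 10968 / 4452 = 2.463612
Step 2: ln(2.463612) = 0.901629
Step 3: delta-v = 2551 * 0.901629 = 2300.1 m/s

2300.1


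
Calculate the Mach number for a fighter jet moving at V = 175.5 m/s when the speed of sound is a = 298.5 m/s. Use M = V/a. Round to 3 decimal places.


Step 1: M = V / a = 175.5 / 298.5
Step 2: M = 0.588

0.588


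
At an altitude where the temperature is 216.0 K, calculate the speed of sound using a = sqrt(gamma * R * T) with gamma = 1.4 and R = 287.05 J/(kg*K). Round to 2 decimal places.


Step 1: gamma * R * T = 1.4 * 287.05 * 216.0 = 86803.92
Step 2: a = sqrt(86803.92) = 294.63 m/s

294.63


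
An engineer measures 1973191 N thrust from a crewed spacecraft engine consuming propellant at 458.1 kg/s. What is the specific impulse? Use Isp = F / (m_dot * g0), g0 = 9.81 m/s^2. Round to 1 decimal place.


Step 1: m_dot * g0 = 458.1 * 9.81 = 4493.96
Step 2: Isp = 1973191 / 4493.96 = 439.1 s

439.1


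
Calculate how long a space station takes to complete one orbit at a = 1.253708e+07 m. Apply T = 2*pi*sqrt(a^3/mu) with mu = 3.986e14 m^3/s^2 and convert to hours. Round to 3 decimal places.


Step 1: a^3 / mu = 1.970558e+21 / 3.986e14 = 4.943698e+06
Step 2: sqrt(4.943698e+06) = 2223.4427 s
Step 3: T = 2*pi * 2223.4427 = 13970.3 s
Step 4: T in hours = 13970.3 / 3600 = 3.881 hours

3.881


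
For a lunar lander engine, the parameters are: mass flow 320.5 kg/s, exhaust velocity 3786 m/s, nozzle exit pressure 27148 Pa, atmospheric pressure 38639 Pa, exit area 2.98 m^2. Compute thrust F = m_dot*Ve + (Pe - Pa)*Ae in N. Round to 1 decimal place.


Step 1: Momentum thrust = m_dot * Ve = 320.5 * 3786 = 1213413.0 N
Step 2: Pressure thrust = (Pe - Pa) * Ae = (27148 - 38639) * 2.98 = -34243.18 N
Step 3: Total thrust F = 1213413.0 + -34243.18 = 1179169.8 N

1179169.8


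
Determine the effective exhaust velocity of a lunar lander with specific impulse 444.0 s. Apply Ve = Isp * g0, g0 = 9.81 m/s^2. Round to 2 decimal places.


Step 1: Ve = Isp * g0 = 444.0 * 9.81
Step 2: Ve = 4355.64 m/s

4355.64


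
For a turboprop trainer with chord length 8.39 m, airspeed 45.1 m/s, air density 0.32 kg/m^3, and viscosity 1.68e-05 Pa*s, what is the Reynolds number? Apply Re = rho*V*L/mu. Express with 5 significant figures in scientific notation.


Step 1: Numerator = rho * V * L = 0.32 * 45.1 * 8.39 = 121.08448
Step 2: Re = 121.08448 / 1.68e-05
Step 3: Re = 7.2074e+06

7.2074e+06


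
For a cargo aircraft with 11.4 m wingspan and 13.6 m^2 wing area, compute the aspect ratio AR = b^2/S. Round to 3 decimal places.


Step 1: b^2 = 11.4^2 = 129.96
Step 2: AR = 129.96 / 13.6 = 9.556

9.556


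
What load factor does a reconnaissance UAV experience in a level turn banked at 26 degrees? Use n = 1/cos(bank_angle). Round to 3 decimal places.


Step 1: Convert 26 degrees to radians = 0.453786
Step 2: cos(26 deg) = 0.898794
Step 3: n = 1 / 0.898794 = 1.113

1.113


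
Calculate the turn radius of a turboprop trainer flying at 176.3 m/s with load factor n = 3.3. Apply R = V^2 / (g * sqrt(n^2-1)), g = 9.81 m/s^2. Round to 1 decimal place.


Step 1: V^2 = 176.3^2 = 31081.69
Step 2: n^2 - 1 = 3.3^2 - 1 = 9.89
Step 3: sqrt(9.89) = 3.144837
Step 4: R = 31081.69 / (9.81 * 3.144837) = 1007.5 m

1007.5


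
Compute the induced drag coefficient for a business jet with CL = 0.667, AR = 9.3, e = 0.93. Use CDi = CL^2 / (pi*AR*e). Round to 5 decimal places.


Step 1: CL^2 = 0.667^2 = 0.444889
Step 2: pi * AR * e = 3.14159 * 9.3 * 0.93 = 27.171635
Step 3: CDi = 0.444889 / 27.171635 = 0.01637

0.01637


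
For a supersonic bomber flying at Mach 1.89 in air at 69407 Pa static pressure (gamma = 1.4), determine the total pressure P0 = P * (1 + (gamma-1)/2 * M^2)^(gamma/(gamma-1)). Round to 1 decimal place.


Step 1: (gamma-1)/2 * M^2 = 0.2 * 3.5721 = 0.71442
Step 2: 1 + 0.71442 = 1.71442
Step 3: Exponent gamma/(gamma-1) = 3.5
Step 4: P0 = 69407 * 1.71442^3.5 = 457945.2 Pa

457945.2


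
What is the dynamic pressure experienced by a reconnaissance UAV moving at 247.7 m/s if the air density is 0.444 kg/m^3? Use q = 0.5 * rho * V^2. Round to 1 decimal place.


Step 1: V^2 = 247.7^2 = 61355.29
Step 2: q = 0.5 * 0.444 * 61355.29
Step 3: q = 13620.9 Pa

13620.9


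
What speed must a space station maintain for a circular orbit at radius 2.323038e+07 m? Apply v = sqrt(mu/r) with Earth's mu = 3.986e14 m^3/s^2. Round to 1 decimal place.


Step 1: mu / r = 3.986e14 / 2.323038e+07 = 17158565.6369
Step 2: v = sqrt(17158565.6369) = 4142.3 m/s

4142.3


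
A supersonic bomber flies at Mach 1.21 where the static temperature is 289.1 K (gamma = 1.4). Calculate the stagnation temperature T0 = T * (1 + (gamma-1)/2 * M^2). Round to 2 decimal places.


Step 1: (gamma-1)/2 = 0.2
Step 2: M^2 = 1.4641
Step 3: 1 + 0.2 * 1.4641 = 1.29282
Step 4: T0 = 289.1 * 1.29282 = 373.75 K

373.75


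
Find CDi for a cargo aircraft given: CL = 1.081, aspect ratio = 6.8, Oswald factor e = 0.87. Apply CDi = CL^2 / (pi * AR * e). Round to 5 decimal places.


Step 1: CL^2 = 1.081^2 = 1.168561
Step 2: pi * AR * e = 3.14159 * 6.8 * 0.87 = 18.585662
Step 3: CDi = 1.168561 / 18.585662 = 0.06287

0.06287


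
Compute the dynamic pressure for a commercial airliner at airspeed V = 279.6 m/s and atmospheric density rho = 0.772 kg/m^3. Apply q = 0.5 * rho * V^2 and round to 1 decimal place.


Step 1: V^2 = 279.6^2 = 78176.16
Step 2: q = 0.5 * 0.772 * 78176.16
Step 3: q = 30176.0 Pa

30176.0


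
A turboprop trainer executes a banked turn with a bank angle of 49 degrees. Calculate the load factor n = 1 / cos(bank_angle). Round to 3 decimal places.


Step 1: Convert 49 degrees to radians = 0.855211
Step 2: cos(49 deg) = 0.656059
Step 3: n = 1 / 0.656059 = 1.524

1.524


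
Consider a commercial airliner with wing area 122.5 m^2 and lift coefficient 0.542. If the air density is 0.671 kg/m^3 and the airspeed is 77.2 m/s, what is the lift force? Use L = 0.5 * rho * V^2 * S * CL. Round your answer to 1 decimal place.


Step 1: Calculate dynamic pressure q = 0.5 * 0.671 * 77.2^2 = 0.5 * 0.671 * 5959.84 = 1999.5263 Pa
Step 2: Multiply by wing area and lift coefficient: L = 1999.5263 * 122.5 * 0.542
Step 3: L = 244941.9742 * 0.542 = 132758.6 N

132758.6


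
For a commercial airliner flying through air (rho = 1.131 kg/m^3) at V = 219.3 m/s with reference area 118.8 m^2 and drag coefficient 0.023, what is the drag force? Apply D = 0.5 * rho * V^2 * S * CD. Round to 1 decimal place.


Step 1: Dynamic pressure q = 0.5 * 1.131 * 219.3^2 = 27196.3031 Pa
Step 2: Drag D = q * S * CD = 27196.3031 * 118.8 * 0.023
Step 3: D = 74311.2 N

74311.2


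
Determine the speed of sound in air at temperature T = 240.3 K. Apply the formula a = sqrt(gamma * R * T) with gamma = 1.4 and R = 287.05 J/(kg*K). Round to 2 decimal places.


Step 1: gamma * R * T = 1.4 * 287.05 * 240.3 = 96569.361
Step 2: a = sqrt(96569.361) = 310.76 m/s

310.76


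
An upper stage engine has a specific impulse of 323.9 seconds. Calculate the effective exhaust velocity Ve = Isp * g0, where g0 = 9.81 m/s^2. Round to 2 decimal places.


Step 1: Ve = Isp * g0 = 323.9 * 9.81
Step 2: Ve = 3177.46 m/s

3177.46


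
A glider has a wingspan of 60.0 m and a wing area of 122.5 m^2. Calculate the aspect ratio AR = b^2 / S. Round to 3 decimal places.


Step 1: b^2 = 60.0^2 = 3600.0
Step 2: AR = 3600.0 / 122.5 = 29.388

29.388


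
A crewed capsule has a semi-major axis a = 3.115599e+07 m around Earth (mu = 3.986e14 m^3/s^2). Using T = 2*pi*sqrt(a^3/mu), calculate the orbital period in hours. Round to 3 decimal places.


Step 1: a^3 / mu = 3.024299e+22 / 3.986e14 = 7.587302e+07
Step 2: sqrt(7.587302e+07) = 8710.5121 s
Step 3: T = 2*pi * 8710.5121 = 54729.76 s
Step 4: T in hours = 54729.76 / 3600 = 15.203 hours

15.203


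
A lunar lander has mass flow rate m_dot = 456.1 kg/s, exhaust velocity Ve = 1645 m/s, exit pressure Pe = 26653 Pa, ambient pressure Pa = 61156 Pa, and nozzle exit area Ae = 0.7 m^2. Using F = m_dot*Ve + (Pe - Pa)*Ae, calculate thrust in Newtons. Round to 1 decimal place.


Step 1: Momentum thrust = m_dot * Ve = 456.1 * 1645 = 750284.5 N
Step 2: Pressure thrust = (Pe - Pa) * Ae = (26653 - 61156) * 0.7 = -24152.1 N
Step 3: Total thrust F = 750284.5 + -24152.1 = 726132.4 N

726132.4


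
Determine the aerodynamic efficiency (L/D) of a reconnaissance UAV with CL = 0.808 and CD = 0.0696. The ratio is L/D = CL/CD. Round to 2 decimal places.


Step 1: L/D = CL / CD = 0.808 / 0.0696
Step 2: L/D = 11.61

11.61


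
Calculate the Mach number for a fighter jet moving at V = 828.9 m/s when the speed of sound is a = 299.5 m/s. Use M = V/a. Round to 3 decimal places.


Step 1: M = V / a = 828.9 / 299.5
Step 2: M = 2.768

2.768


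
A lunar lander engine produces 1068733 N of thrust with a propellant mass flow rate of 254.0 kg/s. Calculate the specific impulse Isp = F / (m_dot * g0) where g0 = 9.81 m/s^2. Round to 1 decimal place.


Step 1: m_dot * g0 = 254.0 * 9.81 = 2491.74
Step 2: Isp = 1068733 / 2491.74 = 428.9 s

428.9


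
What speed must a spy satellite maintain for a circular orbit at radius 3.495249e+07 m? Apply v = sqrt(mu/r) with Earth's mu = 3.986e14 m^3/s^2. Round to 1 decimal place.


Step 1: mu / r = 3.986e14 / 3.495249e+07 = 11404051.6141
Step 2: v = sqrt(11404051.6141) = 3377.0 m/s

3377.0


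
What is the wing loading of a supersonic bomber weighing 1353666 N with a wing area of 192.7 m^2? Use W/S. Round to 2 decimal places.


Step 1: Wing loading = W / S = 1353666 / 192.7
Step 2: Wing loading = 7024.73 N/m^2

7024.73


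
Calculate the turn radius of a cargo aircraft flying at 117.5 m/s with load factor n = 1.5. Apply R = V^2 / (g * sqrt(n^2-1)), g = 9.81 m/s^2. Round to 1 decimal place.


Step 1: V^2 = 117.5^2 = 13806.25
Step 2: n^2 - 1 = 1.5^2 - 1 = 1.25
Step 3: sqrt(1.25) = 1.118034
Step 4: R = 13806.25 / (9.81 * 1.118034) = 1258.8 m

1258.8


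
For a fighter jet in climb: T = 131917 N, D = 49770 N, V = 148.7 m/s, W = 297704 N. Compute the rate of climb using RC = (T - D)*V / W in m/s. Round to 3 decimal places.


Step 1: Excess thrust = T - D = 131917 - 49770 = 82147 N
Step 2: Excess power = 82147 * 148.7 = 12215258.9 W
Step 3: RC = 12215258.9 / 297704 = 41.032 m/s

41.032


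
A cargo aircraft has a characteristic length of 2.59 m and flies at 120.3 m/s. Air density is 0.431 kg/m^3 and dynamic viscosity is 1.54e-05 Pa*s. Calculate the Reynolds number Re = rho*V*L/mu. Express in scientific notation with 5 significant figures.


Step 1: Numerator = rho * V * L = 0.431 * 120.3 * 2.59 = 134.289687
Step 2: Re = 134.289687 / 1.54e-05
Step 3: Re = 8.7201e+06

8.7201e+06


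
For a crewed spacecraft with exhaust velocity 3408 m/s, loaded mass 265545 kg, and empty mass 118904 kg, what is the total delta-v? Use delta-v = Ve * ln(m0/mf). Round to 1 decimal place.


Step 1: Mass ratio m0/mf = 265545 / 118904 = 2.233272
Step 2: ln(2.233272) = 0.803468
Step 3: delta-v = 3408 * 0.803468 = 2738.2 m/s

2738.2


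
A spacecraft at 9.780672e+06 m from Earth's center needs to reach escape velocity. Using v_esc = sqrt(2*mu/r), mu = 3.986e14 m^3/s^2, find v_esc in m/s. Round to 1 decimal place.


Step 1: 2*mu/r = 2 * 3.986e14 / 9.780672e+06 = 81507691.905
Step 2: v_esc = sqrt(81507691.905) = 9028.2 m/s

9028.2


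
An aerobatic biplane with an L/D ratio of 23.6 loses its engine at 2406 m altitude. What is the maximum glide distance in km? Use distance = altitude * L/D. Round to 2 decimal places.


Step 1: Glide distance = altitude * L/D = 2406 * 23.6 = 56781.6 m
Step 2: Convert to km: 56781.6 / 1000 = 56.78 km

56.78


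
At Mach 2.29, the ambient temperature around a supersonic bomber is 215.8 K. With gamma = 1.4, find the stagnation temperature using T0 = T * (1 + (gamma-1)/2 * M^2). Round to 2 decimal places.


Step 1: (gamma-1)/2 = 0.2
Step 2: M^2 = 5.2441
Step 3: 1 + 0.2 * 5.2441 = 2.04882
Step 4: T0 = 215.8 * 2.04882 = 442.14 K

442.14


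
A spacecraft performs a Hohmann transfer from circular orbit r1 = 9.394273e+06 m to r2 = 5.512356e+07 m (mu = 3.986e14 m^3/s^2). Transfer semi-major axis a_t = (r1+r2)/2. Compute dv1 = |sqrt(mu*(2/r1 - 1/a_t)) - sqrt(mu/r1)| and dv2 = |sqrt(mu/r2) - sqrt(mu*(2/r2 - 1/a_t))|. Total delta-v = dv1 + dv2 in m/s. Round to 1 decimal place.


Step 1: Transfer semi-major axis a_t = (9.394273e+06 + 5.512356e+07) / 2 = 3.225892e+07 m
Step 2: v1 (circular at r1) = sqrt(mu/r1) = 6513.84 m/s
Step 3: v_t1 = sqrt(mu*(2/r1 - 1/a_t)) = 8514.92 m/s
Step 4: dv1 = |8514.92 - 6513.84| = 2001.08 m/s
Step 5: v2 (circular at r2) = 2689.06 m/s, v_t2 = 1451.13 m/s
Step 6: dv2 = |2689.06 - 1451.13| = 1237.93 m/s
Step 7: Total delta-v = 2001.08 + 1237.93 = 3239.0 m/s

3239.0


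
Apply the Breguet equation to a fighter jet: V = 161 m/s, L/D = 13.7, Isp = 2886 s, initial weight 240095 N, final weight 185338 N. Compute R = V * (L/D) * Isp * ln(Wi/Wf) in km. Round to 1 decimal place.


Step 1: Coefficient = V * (L/D) * Isp = 161 * 13.7 * 2886 = 6365650.2 m
Step 2: Wi/Wf = 240095 / 185338 = 1.295444
Step 3: ln(1.295444) = 0.258853
Step 4: R = 6365650.2 * 0.258853 = 1647770.8 m = 1647.8 km

1647.8


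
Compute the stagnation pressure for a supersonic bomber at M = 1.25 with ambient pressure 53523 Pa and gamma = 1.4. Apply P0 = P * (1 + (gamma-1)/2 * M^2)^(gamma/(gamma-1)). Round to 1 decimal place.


Step 1: (gamma-1)/2 * M^2 = 0.2 * 1.5625 = 0.3125
Step 2: 1 + 0.3125 = 1.3125
Step 3: Exponent gamma/(gamma-1) = 3.5
Step 4: P0 = 53523 * 1.3125^3.5 = 138639.8 Pa

138639.8


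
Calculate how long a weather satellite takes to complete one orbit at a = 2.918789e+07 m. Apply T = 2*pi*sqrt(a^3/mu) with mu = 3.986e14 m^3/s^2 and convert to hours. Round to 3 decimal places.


Step 1: a^3 / mu = 2.486612e+22 / 3.986e14 = 6.238365e+07
Step 2: sqrt(6.238365e+07) = 7898.3323 s
Step 3: T = 2*pi * 7898.3323 = 49626.69 s
Step 4: T in hours = 49626.69 / 3600 = 13.785 hours

13.785


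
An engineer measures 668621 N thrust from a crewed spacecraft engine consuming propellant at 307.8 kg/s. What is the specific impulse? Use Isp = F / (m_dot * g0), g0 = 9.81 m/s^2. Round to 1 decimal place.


Step 1: m_dot * g0 = 307.8 * 9.81 = 3019.52
Step 2: Isp = 668621 / 3019.52 = 221.4 s

221.4


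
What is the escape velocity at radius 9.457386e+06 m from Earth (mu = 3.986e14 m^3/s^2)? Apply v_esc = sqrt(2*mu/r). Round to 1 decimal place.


Step 1: 2*mu/r = 2 * 3.986e14 / 9.457386e+06 = 84293905.3138
Step 2: v_esc = sqrt(84293905.3138) = 9181.2 m/s

9181.2


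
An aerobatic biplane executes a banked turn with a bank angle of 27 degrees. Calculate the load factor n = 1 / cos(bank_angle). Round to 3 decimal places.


Step 1: Convert 27 degrees to radians = 0.471239
Step 2: cos(27 deg) = 0.891007
Step 3: n = 1 / 0.891007 = 1.122

1.122


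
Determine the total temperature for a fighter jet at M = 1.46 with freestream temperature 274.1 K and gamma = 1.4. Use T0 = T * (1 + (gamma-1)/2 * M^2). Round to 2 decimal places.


Step 1: (gamma-1)/2 = 0.2
Step 2: M^2 = 2.1316
Step 3: 1 + 0.2 * 2.1316 = 1.42632
Step 4: T0 = 274.1 * 1.42632 = 390.95 K

390.95


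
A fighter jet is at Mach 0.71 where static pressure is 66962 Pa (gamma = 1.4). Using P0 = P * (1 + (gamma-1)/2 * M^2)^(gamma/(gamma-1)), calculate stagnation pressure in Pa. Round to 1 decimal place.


Step 1: (gamma-1)/2 * M^2 = 0.2 * 0.5041 = 0.10082
Step 2: 1 + 0.10082 = 1.10082
Step 3: Exponent gamma/(gamma-1) = 3.5
Step 4: P0 = 66962 * 1.10082^3.5 = 93720.7 Pa

93720.7


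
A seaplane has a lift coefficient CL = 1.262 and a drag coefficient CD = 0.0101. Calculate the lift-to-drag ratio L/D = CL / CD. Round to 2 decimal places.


Step 1: L/D = CL / CD = 1.262 / 0.0101
Step 2: L/D = 124.95

124.95


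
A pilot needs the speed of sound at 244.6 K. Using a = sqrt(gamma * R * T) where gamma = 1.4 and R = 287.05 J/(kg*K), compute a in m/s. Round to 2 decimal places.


Step 1: gamma * R * T = 1.4 * 287.05 * 244.6 = 98297.402
Step 2: a = sqrt(98297.402) = 313.52 m/s

313.52


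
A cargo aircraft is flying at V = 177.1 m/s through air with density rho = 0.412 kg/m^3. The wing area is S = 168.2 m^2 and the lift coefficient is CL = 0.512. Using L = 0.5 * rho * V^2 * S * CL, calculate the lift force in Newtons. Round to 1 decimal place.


Step 1: Calculate dynamic pressure q = 0.5 * 0.412 * 177.1^2 = 0.5 * 0.412 * 31364.41 = 6461.0685 Pa
Step 2: Multiply by wing area and lift coefficient: L = 6461.0685 * 168.2 * 0.512
Step 3: L = 1086751.715 * 0.512 = 556416.9 N

556416.9


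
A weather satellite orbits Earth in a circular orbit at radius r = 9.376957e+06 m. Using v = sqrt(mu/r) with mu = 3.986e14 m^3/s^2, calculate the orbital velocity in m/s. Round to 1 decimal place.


Step 1: mu / r = 3.986e14 / 9.376957e+06 = 42508459.834
Step 2: v = sqrt(42508459.834) = 6519.9 m/s

6519.9


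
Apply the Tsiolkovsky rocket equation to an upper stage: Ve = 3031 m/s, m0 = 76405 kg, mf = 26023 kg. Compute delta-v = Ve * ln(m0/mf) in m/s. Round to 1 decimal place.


Step 1: Mass ratio m0/mf = 76405 / 26023 = 2.936057
Step 2: ln(2.936057) = 1.077067
Step 3: delta-v = 3031 * 1.077067 = 3264.6 m/s

3264.6


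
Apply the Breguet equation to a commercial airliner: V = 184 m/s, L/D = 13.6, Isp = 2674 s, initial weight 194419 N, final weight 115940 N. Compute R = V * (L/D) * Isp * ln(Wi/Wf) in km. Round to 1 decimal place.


Step 1: Coefficient = V * (L/D) * Isp = 184 * 13.6 * 2674 = 6691417.6 m
Step 2: Wi/Wf = 194419 / 115940 = 1.676893
Step 3: ln(1.676893) = 0.516943
Step 4: R = 6691417.6 * 0.516943 = 3459080.2 m = 3459.1 km

3459.1


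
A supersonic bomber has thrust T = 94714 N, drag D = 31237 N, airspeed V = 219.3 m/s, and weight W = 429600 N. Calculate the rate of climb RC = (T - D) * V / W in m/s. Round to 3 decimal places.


Step 1: Excess thrust = T - D = 94714 - 31237 = 63477 N
Step 2: Excess power = 63477 * 219.3 = 13920506.1 W
Step 3: RC = 13920506.1 / 429600 = 32.403 m/s

32.403


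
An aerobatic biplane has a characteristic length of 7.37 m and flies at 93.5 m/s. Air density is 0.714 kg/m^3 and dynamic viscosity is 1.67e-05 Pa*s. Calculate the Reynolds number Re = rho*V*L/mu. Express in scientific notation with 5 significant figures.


Step 1: Numerator = rho * V * L = 0.714 * 93.5 * 7.37 = 492.01383
Step 2: Re = 492.01383 / 1.67e-05
Step 3: Re = 2.9462e+07

2.9462e+07


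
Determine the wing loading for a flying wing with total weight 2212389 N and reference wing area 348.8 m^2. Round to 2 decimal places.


Step 1: Wing loading = W / S = 2212389 / 348.8
Step 2: Wing loading = 6342.86 N/m^2

6342.86


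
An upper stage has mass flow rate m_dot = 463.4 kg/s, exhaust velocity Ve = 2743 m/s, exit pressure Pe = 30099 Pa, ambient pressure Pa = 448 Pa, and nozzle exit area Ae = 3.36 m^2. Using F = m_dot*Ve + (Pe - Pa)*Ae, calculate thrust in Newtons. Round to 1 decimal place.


Step 1: Momentum thrust = m_dot * Ve = 463.4 * 2743 = 1271106.2 N
Step 2: Pressure thrust = (Pe - Pa) * Ae = (30099 - 448) * 3.36 = 99627.36 N
Step 3: Total thrust F = 1271106.2 + 99627.36 = 1370733.6 N

1370733.6


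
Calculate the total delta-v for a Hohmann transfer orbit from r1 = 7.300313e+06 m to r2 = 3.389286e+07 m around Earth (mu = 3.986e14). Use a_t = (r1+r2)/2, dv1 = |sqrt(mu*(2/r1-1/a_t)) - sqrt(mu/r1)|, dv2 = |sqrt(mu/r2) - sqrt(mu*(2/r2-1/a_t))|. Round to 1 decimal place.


Step 1: Transfer semi-major axis a_t = (7.300313e+06 + 3.389286e+07) / 2 = 2.059659e+07 m
Step 2: v1 (circular at r1) = sqrt(mu/r1) = 7389.21 m/s
Step 3: v_t1 = sqrt(mu*(2/r1 - 1/a_t)) = 9478.82 m/s
Step 4: dv1 = |9478.82 - 7389.21| = 2089.61 m/s
Step 5: v2 (circular at r2) = 3429.37 m/s, v_t2 = 2041.68 m/s
Step 6: dv2 = |3429.37 - 2041.68| = 1387.69 m/s
Step 7: Total delta-v = 2089.61 + 1387.69 = 3477.3 m/s

3477.3


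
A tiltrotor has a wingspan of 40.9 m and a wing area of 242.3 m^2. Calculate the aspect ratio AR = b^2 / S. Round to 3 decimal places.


Step 1: b^2 = 40.9^2 = 1672.81
Step 2: AR = 1672.81 / 242.3 = 6.904

6.904


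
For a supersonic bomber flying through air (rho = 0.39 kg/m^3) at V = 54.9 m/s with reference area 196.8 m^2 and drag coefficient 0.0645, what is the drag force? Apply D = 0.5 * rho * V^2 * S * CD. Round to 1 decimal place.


Step 1: Dynamic pressure q = 0.5 * 0.39 * 54.9^2 = 587.7319 Pa
Step 2: Drag D = q * S * CD = 587.7319 * 196.8 * 0.0645
Step 3: D = 7460.4 N

7460.4


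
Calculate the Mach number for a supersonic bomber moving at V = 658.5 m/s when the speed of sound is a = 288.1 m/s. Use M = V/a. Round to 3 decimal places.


Step 1: M = V / a = 658.5 / 288.1
Step 2: M = 2.286

2.286


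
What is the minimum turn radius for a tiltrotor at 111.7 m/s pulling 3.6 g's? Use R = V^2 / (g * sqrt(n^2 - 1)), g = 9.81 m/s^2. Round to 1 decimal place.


Step 1: V^2 = 111.7^2 = 12476.89
Step 2: n^2 - 1 = 3.6^2 - 1 = 11.96
Step 3: sqrt(11.96) = 3.458323
Step 4: R = 12476.89 / (9.81 * 3.458323) = 367.8 m

367.8


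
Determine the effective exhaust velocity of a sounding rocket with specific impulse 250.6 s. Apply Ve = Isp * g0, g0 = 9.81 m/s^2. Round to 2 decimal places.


Step 1: Ve = Isp * g0 = 250.6 * 9.81
Step 2: Ve = 2458.39 m/s

2458.39


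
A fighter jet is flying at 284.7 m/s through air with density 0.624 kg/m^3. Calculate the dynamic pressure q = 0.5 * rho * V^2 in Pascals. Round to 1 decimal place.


Step 1: V^2 = 284.7^2 = 81054.09
Step 2: q = 0.5 * 0.624 * 81054.09
Step 3: q = 25288.9 Pa

25288.9


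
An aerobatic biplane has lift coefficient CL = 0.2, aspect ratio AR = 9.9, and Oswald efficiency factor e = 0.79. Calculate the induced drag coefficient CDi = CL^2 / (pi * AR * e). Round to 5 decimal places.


Step 1: CL^2 = 0.2^2 = 0.04
Step 2: pi * AR * e = 3.14159 * 9.9 * 0.79 = 24.570396
Step 3: CDi = 0.04 / 24.570396 = 0.00163

0.00163


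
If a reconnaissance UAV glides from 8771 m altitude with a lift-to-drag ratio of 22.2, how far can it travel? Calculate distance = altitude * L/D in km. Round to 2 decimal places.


Step 1: Glide distance = altitude * L/D = 8771 * 22.2 = 194716.2 m
Step 2: Convert to km: 194716.2 / 1000 = 194.72 km

194.72


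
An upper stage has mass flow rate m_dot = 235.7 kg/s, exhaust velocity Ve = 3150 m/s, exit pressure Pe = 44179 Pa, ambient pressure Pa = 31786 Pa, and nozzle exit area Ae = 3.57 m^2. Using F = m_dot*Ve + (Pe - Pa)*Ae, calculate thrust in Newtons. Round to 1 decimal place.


Step 1: Momentum thrust = m_dot * Ve = 235.7 * 3150 = 742455.0 N
Step 2: Pressure thrust = (Pe - Pa) * Ae = (44179 - 31786) * 3.57 = 44243.01 N
Step 3: Total thrust F = 742455.0 + 44243.01 = 786698.0 N

786698.0


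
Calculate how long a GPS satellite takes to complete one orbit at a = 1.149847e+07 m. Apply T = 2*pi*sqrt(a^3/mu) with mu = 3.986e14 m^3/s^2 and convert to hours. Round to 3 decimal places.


Step 1: a^3 / mu = 1.520268e+21 / 3.986e14 = 3.814019e+06
Step 2: sqrt(3.814019e+06) = 1952.9514 s
Step 3: T = 2*pi * 1952.9514 = 12270.76 s
Step 4: T in hours = 12270.76 / 3600 = 3.409 hours

3.409


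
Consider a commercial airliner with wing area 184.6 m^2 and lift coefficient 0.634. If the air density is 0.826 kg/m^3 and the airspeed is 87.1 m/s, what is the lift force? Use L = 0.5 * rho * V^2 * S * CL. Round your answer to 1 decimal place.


Step 1: Calculate dynamic pressure q = 0.5 * 0.826 * 87.1^2 = 0.5 * 0.826 * 7586.41 = 3133.1873 Pa
Step 2: Multiply by wing area and lift coefficient: L = 3133.1873 * 184.6 * 0.634
Step 3: L = 578386.3811 * 0.634 = 366697.0 N

366697.0


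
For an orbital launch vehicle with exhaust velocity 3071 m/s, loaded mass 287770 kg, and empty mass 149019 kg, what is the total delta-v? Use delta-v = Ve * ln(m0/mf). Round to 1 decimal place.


Step 1: Mass ratio m0/mf = 287770 / 149019 = 1.931096
Step 2: ln(1.931096) = 0.658088
Step 3: delta-v = 3071 * 0.658088 = 2021.0 m/s

2021.0


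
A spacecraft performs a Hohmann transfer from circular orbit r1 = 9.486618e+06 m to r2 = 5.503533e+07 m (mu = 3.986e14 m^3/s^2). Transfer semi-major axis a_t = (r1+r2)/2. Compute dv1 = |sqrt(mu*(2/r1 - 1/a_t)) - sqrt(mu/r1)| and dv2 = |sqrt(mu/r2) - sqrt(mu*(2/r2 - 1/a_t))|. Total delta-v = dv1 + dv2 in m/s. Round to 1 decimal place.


Step 1: Transfer semi-major axis a_t = (9.486618e+06 + 5.503533e+07) / 2 = 3.226097e+07 m
Step 2: v1 (circular at r1) = sqrt(mu/r1) = 6482.06 m/s
Step 3: v_t1 = sqrt(mu*(2/r1 - 1/a_t)) = 8466.33 m/s
Step 4: dv1 = |8466.33 - 6482.06| = 1984.27 m/s
Step 5: v2 (circular at r2) = 2691.21 m/s, v_t2 = 1459.37 m/s
Step 6: dv2 = |2691.21 - 1459.37| = 1231.84 m/s
Step 7: Total delta-v = 1984.27 + 1231.84 = 3216.1 m/s

3216.1


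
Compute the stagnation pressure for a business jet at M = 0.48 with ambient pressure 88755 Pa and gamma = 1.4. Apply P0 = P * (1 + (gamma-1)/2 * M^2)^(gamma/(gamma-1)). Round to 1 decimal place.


Step 1: (gamma-1)/2 * M^2 = 0.2 * 0.2304 = 0.04608
Step 2: 1 + 0.04608 = 1.04608
Step 3: Exponent gamma/(gamma-1) = 3.5
Step 4: P0 = 88755 * 1.04608^3.5 = 103913.0 Pa

103913.0


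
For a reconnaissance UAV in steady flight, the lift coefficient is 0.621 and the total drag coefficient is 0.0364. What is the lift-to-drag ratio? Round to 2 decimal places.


Step 1: L/D = CL / CD = 0.621 / 0.0364
Step 2: L/D = 17.06

17.06


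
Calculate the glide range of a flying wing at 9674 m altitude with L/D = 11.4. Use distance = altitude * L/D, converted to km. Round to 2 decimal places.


Step 1: Glide distance = altitude * L/D = 9674 * 11.4 = 110283.6 m
Step 2: Convert to km: 110283.6 / 1000 = 110.28 km

110.28


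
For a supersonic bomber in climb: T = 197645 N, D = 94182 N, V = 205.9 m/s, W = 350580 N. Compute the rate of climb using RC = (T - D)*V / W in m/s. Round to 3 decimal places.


Step 1: Excess thrust = T - D = 197645 - 94182 = 103463 N
Step 2: Excess power = 103463 * 205.9 = 21303031.7 W
Step 3: RC = 21303031.7 / 350580 = 60.765 m/s

60.765


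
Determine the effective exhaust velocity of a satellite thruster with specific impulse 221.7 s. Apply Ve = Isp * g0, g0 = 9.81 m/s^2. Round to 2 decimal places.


Step 1: Ve = Isp * g0 = 221.7 * 9.81
Step 2: Ve = 2174.88 m/s

2174.88


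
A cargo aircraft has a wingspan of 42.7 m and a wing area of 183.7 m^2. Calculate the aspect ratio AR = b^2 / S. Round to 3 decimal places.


Step 1: b^2 = 42.7^2 = 1823.29
Step 2: AR = 1823.29 / 183.7 = 9.925

9.925


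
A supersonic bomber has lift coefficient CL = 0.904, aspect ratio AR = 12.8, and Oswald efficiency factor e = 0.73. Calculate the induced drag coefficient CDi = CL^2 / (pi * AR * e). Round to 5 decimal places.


Step 1: CL^2 = 0.904^2 = 0.817216
Step 2: pi * AR * e = 3.14159 * 12.8 * 0.73 = 29.355042
Step 3: CDi = 0.817216 / 29.355042 = 0.02784

0.02784


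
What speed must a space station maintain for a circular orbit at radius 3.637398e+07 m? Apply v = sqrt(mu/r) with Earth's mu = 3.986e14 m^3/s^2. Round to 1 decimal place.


Step 1: mu / r = 3.986e14 / 3.637398e+07 = 10958382.888
Step 2: v = sqrt(10958382.888) = 3310.3 m/s

3310.3


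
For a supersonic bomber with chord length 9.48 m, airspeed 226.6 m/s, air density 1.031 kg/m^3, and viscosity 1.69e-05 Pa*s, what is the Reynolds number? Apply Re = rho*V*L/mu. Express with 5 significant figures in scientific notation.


Step 1: Numerator = rho * V * L = 1.031 * 226.6 * 9.48 = 2214.761208
Step 2: Re = 2214.761208 / 1.69e-05
Step 3: Re = 1.3105e+08

1.3105e+08


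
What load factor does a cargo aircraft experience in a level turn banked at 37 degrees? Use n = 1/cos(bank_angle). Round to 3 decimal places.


Step 1: Convert 37 degrees to radians = 0.645772
Step 2: cos(37 deg) = 0.798636
Step 3: n = 1 / 0.798636 = 1.252

1.252


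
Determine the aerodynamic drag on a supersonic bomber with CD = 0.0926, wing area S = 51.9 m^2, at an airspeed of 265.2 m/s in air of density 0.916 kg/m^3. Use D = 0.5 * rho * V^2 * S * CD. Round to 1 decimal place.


Step 1: Dynamic pressure q = 0.5 * 0.916 * 265.2^2 = 32211.6163 Pa
Step 2: Drag D = q * S * CD = 32211.6163 * 51.9 * 0.0926
Step 3: D = 154807.1 N

154807.1


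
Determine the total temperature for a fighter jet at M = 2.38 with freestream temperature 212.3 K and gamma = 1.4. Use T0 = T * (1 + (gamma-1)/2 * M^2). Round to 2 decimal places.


Step 1: (gamma-1)/2 = 0.2
Step 2: M^2 = 5.6644
Step 3: 1 + 0.2 * 5.6644 = 2.13288
Step 4: T0 = 212.3 * 2.13288 = 452.81 K

452.81


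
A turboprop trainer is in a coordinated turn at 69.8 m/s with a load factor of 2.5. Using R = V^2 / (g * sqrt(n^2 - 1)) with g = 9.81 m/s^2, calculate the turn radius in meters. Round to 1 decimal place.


Step 1: V^2 = 69.8^2 = 4872.04
Step 2: n^2 - 1 = 2.5^2 - 1 = 5.25
Step 3: sqrt(5.25) = 2.291288
Step 4: R = 4872.04 / (9.81 * 2.291288) = 216.8 m

216.8


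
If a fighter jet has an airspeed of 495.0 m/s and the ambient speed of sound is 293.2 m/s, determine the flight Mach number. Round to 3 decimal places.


Step 1: M = V / a = 495.0 / 293.2
Step 2: M = 1.688

1.688


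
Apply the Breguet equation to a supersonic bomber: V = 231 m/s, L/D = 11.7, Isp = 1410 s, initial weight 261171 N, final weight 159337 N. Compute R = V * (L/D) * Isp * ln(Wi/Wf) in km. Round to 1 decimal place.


Step 1: Coefficient = V * (L/D) * Isp = 231 * 11.7 * 1410 = 3810807.0 m
Step 2: Wi/Wf = 261171 / 159337 = 1.639111
Step 3: ln(1.639111) = 0.494154
Step 4: R = 3810807.0 * 0.494154 = 1883125.2 m = 1883.1 km

1883.1


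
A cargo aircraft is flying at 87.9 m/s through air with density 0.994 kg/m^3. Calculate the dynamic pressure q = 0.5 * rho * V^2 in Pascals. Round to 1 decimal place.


Step 1: V^2 = 87.9^2 = 7726.41
Step 2: q = 0.5 * 0.994 * 7726.41
Step 3: q = 3840.0 Pa

3840.0


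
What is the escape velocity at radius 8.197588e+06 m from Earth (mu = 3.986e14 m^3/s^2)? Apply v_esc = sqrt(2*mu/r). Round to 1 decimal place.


Step 1: 2*mu/r = 2 * 3.986e14 / 8.197588e+06 = 97248117.3731
Step 2: v_esc = sqrt(97248117.3731) = 9861.4 m/s

9861.4


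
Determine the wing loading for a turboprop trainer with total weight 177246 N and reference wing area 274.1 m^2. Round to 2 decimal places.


Step 1: Wing loading = W / S = 177246 / 274.1
Step 2: Wing loading = 646.65 N/m^2

646.65


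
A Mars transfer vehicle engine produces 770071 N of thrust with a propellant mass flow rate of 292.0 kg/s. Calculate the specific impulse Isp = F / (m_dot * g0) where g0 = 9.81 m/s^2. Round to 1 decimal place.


Step 1: m_dot * g0 = 292.0 * 9.81 = 2864.52
Step 2: Isp = 770071 / 2864.52 = 268.8 s

268.8


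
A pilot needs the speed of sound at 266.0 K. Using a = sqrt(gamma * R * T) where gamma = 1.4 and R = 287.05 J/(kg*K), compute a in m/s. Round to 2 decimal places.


Step 1: gamma * R * T = 1.4 * 287.05 * 266.0 = 106897.42
Step 2: a = sqrt(106897.42) = 326.95 m/s

326.95


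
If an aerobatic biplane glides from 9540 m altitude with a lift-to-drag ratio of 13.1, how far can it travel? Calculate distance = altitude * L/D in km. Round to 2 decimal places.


Step 1: Glide distance = altitude * L/D = 9540 * 13.1 = 124974.0 m
Step 2: Convert to km: 124974.0 / 1000 = 124.97 km

124.97


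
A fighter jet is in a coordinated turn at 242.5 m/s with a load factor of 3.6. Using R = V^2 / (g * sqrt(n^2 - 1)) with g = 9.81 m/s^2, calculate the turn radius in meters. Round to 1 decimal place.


Step 1: V^2 = 242.5^2 = 58806.25
Step 2: n^2 - 1 = 3.6^2 - 1 = 11.96
Step 3: sqrt(11.96) = 3.458323
Step 4: R = 58806.25 / (9.81 * 3.458323) = 1733.4 m

1733.4


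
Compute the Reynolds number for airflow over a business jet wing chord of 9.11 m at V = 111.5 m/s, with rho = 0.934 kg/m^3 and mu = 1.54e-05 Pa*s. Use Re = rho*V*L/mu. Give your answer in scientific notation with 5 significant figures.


Step 1: Numerator = rho * V * L = 0.934 * 111.5 * 9.11 = 948.72451
Step 2: Re = 948.72451 / 1.54e-05
Step 3: Re = 6.1605e+07

6.1605e+07


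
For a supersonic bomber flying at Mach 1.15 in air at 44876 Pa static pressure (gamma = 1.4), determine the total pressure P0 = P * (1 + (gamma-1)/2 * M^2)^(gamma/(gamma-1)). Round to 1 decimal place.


Step 1: (gamma-1)/2 * M^2 = 0.2 * 1.3225 = 0.2645
Step 2: 1 + 0.2645 = 1.2645
Step 3: Exponent gamma/(gamma-1) = 3.5
Step 4: P0 = 44876 * 1.2645^3.5 = 102030.5 Pa

102030.5


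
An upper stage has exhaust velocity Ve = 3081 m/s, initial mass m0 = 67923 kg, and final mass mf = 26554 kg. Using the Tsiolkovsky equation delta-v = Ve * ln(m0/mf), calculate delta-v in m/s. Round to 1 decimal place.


Step 1: Mass ratio m0/mf = 67923 / 26554 = 2.55792
Step 2: ln(2.55792) = 0.939194
Step 3: delta-v = 3081 * 0.939194 = 2893.7 m/s

2893.7


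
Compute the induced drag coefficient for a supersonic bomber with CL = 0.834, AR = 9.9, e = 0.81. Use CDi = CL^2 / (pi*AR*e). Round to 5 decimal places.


Step 1: CL^2 = 0.834^2 = 0.695556
Step 2: pi * AR * e = 3.14159 * 9.9 * 0.81 = 25.192431
Step 3: CDi = 0.695556 / 25.192431 = 0.02761

0.02761


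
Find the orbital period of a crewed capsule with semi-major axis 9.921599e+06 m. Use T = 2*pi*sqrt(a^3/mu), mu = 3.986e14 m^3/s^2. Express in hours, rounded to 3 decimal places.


Step 1: a^3 / mu = 9.766636e+20 / 3.986e14 = 2.450235e+06
Step 2: sqrt(2.450235e+06) = 1565.3226 s
Step 3: T = 2*pi * 1565.3226 = 9835.21 s
Step 4: T in hours = 9835.21 / 3600 = 2.732 hours

2.732


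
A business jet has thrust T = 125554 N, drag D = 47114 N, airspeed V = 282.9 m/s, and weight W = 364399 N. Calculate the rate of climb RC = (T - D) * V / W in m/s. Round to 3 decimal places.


Step 1: Excess thrust = T - D = 125554 - 47114 = 78440 N
Step 2: Excess power = 78440 * 282.9 = 22190676.0 W
Step 3: RC = 22190676.0 / 364399 = 60.897 m/s

60.897


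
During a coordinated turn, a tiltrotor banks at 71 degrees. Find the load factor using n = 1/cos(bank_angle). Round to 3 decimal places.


Step 1: Convert 71 degrees to radians = 1.239184
Step 2: cos(71 deg) = 0.325568
Step 3: n = 1 / 0.325568 = 3.072

3.072


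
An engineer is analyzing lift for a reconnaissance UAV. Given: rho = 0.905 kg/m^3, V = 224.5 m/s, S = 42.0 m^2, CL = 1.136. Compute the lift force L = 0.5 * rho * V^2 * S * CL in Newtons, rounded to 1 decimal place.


Step 1: Calculate dynamic pressure q = 0.5 * 0.905 * 224.5^2 = 0.5 * 0.905 * 50400.25 = 22806.1131 Pa
Step 2: Multiply by wing area and lift coefficient: L = 22806.1131 * 42.0 * 1.136
Step 3: L = 957856.7512 * 1.136 = 1088125.3 N

1088125.3


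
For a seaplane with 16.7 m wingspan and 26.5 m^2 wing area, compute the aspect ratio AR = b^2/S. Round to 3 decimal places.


Step 1: b^2 = 16.7^2 = 278.89
Step 2: AR = 278.89 / 26.5 = 10.524

10.524


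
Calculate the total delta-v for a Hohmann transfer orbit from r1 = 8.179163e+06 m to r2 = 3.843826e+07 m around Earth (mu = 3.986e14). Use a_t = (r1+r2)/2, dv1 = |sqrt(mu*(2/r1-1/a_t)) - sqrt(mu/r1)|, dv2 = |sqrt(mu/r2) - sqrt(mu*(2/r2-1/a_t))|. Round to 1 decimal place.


Step 1: Transfer semi-major axis a_t = (8.179163e+06 + 3.843826e+07) / 2 = 2.330871e+07 m
Step 2: v1 (circular at r1) = sqrt(mu/r1) = 6980.94 m/s
Step 3: v_t1 = sqrt(mu*(2/r1 - 1/a_t)) = 8964.72 m/s
Step 4: dv1 = |8964.72 - 6980.94| = 1983.78 m/s
Step 5: v2 (circular at r2) = 3220.23 m/s, v_t2 = 1907.58 m/s
Step 6: dv2 = |3220.23 - 1907.58| = 1312.65 m/s
Step 7: Total delta-v = 1983.78 + 1312.65 = 3296.4 m/s

3296.4


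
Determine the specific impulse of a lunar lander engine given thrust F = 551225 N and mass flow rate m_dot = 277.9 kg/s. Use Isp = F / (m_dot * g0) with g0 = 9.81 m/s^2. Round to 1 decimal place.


Step 1: m_dot * g0 = 277.9 * 9.81 = 2726.2
Step 2: Isp = 551225 / 2726.2 = 202.2 s

202.2


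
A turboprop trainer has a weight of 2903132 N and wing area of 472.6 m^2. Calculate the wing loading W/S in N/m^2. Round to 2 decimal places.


Step 1: Wing loading = W / S = 2903132 / 472.6
Step 2: Wing loading = 6142.89 N/m^2

6142.89


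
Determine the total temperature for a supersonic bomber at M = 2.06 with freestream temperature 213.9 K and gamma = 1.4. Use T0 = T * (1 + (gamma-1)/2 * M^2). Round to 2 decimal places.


Step 1: (gamma-1)/2 = 0.2
Step 2: M^2 = 4.2436
Step 3: 1 + 0.2 * 4.2436 = 1.84872
Step 4: T0 = 213.9 * 1.84872 = 395.44 K

395.44


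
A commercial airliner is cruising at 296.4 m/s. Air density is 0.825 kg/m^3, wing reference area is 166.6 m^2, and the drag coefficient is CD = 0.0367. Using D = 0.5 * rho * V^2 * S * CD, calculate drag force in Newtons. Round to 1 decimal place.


Step 1: Dynamic pressure q = 0.5 * 0.825 * 296.4^2 = 36239.346 Pa
Step 2: Drag D = q * S * CD = 36239.346 * 166.6 * 0.0367
Step 3: D = 221575.3 N

221575.3


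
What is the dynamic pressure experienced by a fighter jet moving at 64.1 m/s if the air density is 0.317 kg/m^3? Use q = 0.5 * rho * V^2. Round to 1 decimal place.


Step 1: V^2 = 64.1^2 = 4108.81
Step 2: q = 0.5 * 0.317 * 4108.81
Step 3: q = 651.2 Pa

651.2


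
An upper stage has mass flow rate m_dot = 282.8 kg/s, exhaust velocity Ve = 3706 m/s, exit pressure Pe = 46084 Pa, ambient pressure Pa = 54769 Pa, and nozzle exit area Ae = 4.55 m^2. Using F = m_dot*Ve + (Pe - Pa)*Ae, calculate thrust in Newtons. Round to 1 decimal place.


Step 1: Momentum thrust = m_dot * Ve = 282.8 * 3706 = 1048056.8 N
Step 2: Pressure thrust = (Pe - Pa) * Ae = (46084 - 54769) * 4.55 = -39516.75 N
Step 3: Total thrust F = 1048056.8 + -39516.75 = 1008540.1 N

1008540.1


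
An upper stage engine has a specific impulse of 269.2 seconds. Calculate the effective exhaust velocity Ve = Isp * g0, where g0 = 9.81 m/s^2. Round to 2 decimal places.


Step 1: Ve = Isp * g0 = 269.2 * 9.81
Step 2: Ve = 2640.85 m/s

2640.85


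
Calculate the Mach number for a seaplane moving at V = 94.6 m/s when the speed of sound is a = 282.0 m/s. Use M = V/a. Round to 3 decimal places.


Step 1: M = V / a = 94.6 / 282.0
Step 2: M = 0.335

0.335


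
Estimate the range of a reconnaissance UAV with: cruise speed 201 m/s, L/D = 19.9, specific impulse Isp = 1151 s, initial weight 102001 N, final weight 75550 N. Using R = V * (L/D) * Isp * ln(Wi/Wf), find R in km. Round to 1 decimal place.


Step 1: Coefficient = V * (L/D) * Isp = 201 * 19.9 * 1151 = 4603884.9 m
Step 2: Wi/Wf = 102001 / 75550 = 1.350113
Step 3: ln(1.350113) = 0.300188
Step 4: R = 4603884.9 * 0.300188 = 1382030.7 m = 1382.0 km

1382.0


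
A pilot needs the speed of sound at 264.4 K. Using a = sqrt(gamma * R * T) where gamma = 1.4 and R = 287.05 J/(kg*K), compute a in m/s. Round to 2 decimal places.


Step 1: gamma * R * T = 1.4 * 287.05 * 264.4 = 106254.428
Step 2: a = sqrt(106254.428) = 325.97 m/s

325.97


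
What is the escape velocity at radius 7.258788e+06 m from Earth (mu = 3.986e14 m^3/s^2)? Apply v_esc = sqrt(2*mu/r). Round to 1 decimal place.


Step 1: 2*mu/r = 2 * 3.986e14 / 7.258788e+06 = 109825497.0389
Step 2: v_esc = sqrt(109825497.0389) = 10479.8 m/s

10479.8


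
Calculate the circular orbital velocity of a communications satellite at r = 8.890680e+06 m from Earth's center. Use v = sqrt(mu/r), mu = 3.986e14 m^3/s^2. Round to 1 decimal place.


Step 1: mu / r = 3.986e14 / 8.890680e+06 = 44833466.0566
Step 2: v = sqrt(44833466.0566) = 6695.8 m/s

6695.8


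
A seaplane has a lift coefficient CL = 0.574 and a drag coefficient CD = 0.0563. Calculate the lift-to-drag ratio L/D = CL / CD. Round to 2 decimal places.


Step 1: L/D = CL / CD = 0.574 / 0.0563
Step 2: L/D = 10.20

10.20


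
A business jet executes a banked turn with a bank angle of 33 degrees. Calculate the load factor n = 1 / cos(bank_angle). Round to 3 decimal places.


Step 1: Convert 33 degrees to radians = 0.575959
Step 2: cos(33 deg) = 0.838671
Step 3: n = 1 / 0.838671 = 1.192

1.192
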